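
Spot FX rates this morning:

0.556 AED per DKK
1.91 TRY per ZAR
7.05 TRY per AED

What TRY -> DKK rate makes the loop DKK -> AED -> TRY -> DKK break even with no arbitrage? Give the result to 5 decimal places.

Known legs of the cycle: 0.556 × 7.05 = 3.9198
For no arbitrage the full-cycle product must be 1, so the missing rate is 1 / 3.9198 ≈ 0.2551151.

0.25512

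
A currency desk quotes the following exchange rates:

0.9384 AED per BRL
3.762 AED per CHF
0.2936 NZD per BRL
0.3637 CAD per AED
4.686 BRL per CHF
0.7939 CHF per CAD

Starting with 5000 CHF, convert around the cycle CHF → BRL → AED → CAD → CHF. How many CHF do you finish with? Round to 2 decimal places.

6348.47

5000 CHF × 4.686 = 23430 BRL
23430 BRL × 0.9384 = 21986.712 AED
21986.712 AED × 0.3637 = 7996.5671544 CAD
7996.5671544 CAD × 0.7939 = 6348.47466387816 CHF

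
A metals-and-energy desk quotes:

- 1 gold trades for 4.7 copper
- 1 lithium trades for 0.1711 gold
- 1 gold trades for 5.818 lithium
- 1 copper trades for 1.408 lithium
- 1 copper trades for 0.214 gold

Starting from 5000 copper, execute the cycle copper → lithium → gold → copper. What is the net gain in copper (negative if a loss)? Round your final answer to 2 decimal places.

661.36

5000 copper × 1.408 = 7040 lithium
7040 lithium × 0.1711 = 1204.544 gold
1204.544 gold × 4.7 = 5661.3568 copper
Net change: 5661.3568 − 5000 = 661.3568 copper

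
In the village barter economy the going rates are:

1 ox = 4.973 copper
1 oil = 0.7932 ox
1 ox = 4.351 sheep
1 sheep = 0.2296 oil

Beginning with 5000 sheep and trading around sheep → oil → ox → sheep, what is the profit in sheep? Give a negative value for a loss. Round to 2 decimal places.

-1038.01

5000 sheep × 0.2296 = 1148 oil
1148 oil × 0.7932 = 910.5936 ox
910.5936 ox × 4.351 = 3961.9927536 sheep
Net change: 3961.9927536 − 5000 = -1038.0072464 sheep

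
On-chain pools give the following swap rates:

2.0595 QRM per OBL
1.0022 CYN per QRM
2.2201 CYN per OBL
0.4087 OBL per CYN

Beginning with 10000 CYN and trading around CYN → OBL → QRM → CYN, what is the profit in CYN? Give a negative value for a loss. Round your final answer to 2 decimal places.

-1564.31

10000 CYN × 0.4087 = 4087 OBL
4087 OBL × 2.0595 = 8417.1765 QRM
8417.1765 QRM × 1.0022 = 8435.6942883 CYN
Net change: 8435.6942883 − 10000 = -1564.3057117 CYN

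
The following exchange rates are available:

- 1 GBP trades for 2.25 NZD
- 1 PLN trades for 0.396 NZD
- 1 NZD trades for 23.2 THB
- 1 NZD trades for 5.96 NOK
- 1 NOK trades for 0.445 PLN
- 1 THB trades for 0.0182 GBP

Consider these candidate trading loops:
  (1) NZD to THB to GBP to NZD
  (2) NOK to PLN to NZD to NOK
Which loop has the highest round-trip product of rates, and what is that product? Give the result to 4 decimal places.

1.0503

(1) 23.2 × 0.0182 × 2.25 = 0.95004
(2) 0.445 × 0.396 × 5.96 = 1.05027
Highest is cycle (2) at 1.0503 (>1, arbitrage).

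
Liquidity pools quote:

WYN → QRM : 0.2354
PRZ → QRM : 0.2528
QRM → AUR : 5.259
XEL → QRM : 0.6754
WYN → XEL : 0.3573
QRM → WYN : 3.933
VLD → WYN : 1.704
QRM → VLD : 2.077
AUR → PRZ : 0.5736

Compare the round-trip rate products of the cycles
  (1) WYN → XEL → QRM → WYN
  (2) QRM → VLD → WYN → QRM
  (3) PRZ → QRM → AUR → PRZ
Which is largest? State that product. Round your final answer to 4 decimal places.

(1) 0.3573 × 0.6754 × 3.933 = 0.94911
(2) 2.077 × 1.704 × 0.2354 = 0.83313
(3) 0.2528 × 5.259 × 0.5736 = 0.76259
Highest is cycle (1) at 0.9491 (≤1, no arbitrage).

0.9491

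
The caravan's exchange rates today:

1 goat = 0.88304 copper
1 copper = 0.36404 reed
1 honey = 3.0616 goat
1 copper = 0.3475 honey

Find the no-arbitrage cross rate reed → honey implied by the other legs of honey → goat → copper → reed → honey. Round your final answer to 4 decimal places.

1.0161

Known legs of the cycle: 3.0616 × 0.88304 × 0.36404 = 0.98418769670656
For no arbitrage the full-cycle product must be 1, so the missing rate is 1 / 0.98418769670656 ≈ 1.016066.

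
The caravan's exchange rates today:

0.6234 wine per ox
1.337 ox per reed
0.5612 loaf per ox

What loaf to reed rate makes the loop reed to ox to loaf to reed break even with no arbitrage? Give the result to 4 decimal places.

1.3328

Known legs of the cycle: 1.337 × 0.5612 = 0.7503244
For no arbitrage the full-cycle product must be 1, so the missing rate is 1 / 0.7503244 ≈ 1.332757.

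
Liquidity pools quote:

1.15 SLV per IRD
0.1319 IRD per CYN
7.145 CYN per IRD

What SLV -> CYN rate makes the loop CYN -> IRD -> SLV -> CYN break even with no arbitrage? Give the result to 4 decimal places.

6.5926

Known legs of the cycle: 0.1319 × 1.15 = 0.151685
For no arbitrage the full-cycle product must be 1, so the missing rate is 1 / 0.151685 ≈ 6.592610.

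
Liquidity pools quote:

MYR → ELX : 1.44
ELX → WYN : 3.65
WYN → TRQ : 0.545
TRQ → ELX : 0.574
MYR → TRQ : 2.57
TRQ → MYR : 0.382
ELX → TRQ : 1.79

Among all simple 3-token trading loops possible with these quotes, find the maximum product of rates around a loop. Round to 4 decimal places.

ELX→WYN→TRQ→ELX: 3.65 × 0.545 × 0.574 = 1.14183
ELX→TRQ→MYR→ELX: 1.79 × 0.382 × 1.44 = 0.98464
Maximum is ELX→WYN→TRQ→ELX at 1.1418; arbitrage exists.

1.1418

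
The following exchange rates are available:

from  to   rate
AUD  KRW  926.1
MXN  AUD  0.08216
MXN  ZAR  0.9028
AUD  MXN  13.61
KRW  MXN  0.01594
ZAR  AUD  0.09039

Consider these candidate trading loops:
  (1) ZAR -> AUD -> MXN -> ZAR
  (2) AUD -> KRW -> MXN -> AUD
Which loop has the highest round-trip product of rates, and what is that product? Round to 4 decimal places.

(1) 0.09039 × 13.61 × 0.9028 = 1.11063
(2) 926.1 × 0.01594 × 0.08216 = 1.21285
Highest is cycle (2) at 1.2128 (>1, arbitrage).

1.2128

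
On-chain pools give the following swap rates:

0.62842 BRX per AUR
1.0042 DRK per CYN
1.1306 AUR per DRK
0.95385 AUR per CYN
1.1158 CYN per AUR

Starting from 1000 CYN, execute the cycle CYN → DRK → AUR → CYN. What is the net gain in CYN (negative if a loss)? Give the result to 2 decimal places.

266.82

1000 CYN × 1.0042 = 1004.2 DRK
1004.2 DRK × 1.1306 = 1135.34852 AUR
1135.34852 AUR × 1.1158 = 1266.821878616 CYN
Net change: 1266.821878616 − 1000 = 266.821878616 CYN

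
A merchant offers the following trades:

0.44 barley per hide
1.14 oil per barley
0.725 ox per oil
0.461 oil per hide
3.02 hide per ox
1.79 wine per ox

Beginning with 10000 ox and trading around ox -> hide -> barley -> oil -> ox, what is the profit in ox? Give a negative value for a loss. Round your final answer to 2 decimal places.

982.53

10000 ox × 3.02 = 30200 hide
30200 hide × 0.44 = 13288 barley
13288 barley × 1.14 = 15148.32 oil
15148.32 oil × 0.725 = 10982.532 ox
Net change: 10982.532 − 10000 = 982.532 ox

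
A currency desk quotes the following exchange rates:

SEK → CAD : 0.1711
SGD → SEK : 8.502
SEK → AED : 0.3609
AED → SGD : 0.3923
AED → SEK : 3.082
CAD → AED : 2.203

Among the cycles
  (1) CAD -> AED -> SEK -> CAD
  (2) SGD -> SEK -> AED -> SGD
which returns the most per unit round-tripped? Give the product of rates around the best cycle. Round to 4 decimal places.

(1) 2.203 × 3.082 × 0.1711 = 1.16171
(2) 8.502 × 0.3609 × 0.3923 = 1.20372
Highest is cycle (2) at 1.2037 (>1, arbitrage).

1.2037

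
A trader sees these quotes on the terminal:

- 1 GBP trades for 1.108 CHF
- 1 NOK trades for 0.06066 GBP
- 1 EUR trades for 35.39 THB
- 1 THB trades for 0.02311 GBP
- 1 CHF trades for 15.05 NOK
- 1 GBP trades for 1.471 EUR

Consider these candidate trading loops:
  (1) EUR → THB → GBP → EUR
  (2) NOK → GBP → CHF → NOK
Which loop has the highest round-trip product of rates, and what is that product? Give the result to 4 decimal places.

1.2031

(1) 35.39 × 0.02311 × 1.471 = 1.20308
(2) 0.06066 × 1.108 × 15.05 = 1.01153
Highest is cycle (1) at 1.2031 (>1, arbitrage).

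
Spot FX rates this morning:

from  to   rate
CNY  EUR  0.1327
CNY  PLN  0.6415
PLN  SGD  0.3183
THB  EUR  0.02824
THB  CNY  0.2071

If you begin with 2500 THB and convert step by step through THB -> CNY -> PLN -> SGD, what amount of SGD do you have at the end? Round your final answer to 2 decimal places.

105.72

2500 THB × 0.2071 = 517.75 CNY
517.75 CNY × 0.6415 = 332.136625 PLN
332.136625 PLN × 0.3183 = 105.7190877375 SGD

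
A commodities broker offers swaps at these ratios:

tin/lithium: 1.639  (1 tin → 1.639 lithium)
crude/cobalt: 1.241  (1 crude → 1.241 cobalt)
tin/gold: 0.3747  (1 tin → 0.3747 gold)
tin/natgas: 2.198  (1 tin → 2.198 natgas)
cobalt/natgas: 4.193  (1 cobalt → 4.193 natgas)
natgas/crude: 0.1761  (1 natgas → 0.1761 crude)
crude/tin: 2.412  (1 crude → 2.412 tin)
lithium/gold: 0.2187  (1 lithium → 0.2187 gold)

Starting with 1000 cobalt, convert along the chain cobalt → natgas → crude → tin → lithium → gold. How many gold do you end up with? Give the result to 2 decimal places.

1000 cobalt × 4.193 = 4193 natgas
4193 natgas × 0.1761 = 738.3873 crude
738.3873 crude × 2.412 = 1780.9901676 tin
1780.9901676 tin × 1.639 = 2919.0428846964 lithium
2919.0428846964 lithium × 0.2187 = 638.39467888310268 gold

638.39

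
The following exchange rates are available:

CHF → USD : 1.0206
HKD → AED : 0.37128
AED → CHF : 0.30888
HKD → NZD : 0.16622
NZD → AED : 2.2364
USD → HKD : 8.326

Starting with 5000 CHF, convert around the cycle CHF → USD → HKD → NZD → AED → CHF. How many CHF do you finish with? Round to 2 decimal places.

4878.48

5000 CHF × 1.0206 = 5103 USD
5103 USD × 8.326 = 42487.578 HKD
42487.578 HKD × 0.16622 = 7062.28521516 NZD
7062.28521516 NZD × 2.2364 = 15794.094655183824 AED
15794.094655183824 AED × 0.30888 = 4878.47995709317955712 CHF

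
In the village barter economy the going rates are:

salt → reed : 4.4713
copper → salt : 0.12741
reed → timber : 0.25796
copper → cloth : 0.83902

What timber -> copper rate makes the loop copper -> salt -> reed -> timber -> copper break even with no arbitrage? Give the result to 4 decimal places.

Known legs of the cycle: 0.12741 × 4.4713 × 0.25796 = 0.14695680238068
For no arbitrage the full-cycle product must be 1, so the missing rate is 1 / 0.14695680238068 ≈ 6.804721.

6.8047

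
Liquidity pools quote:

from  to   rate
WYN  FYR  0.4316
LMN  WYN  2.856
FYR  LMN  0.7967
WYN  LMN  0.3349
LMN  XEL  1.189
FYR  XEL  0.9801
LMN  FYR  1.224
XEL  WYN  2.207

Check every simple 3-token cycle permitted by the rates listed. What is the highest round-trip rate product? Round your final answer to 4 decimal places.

0.9821

FYR→LMN→WYN→FYR: 0.7967 × 2.856 × 0.4316 = 0.98205
FYR→XEL→WYN→FYR: 0.9801 × 2.207 × 0.4316 = 0.93359
LMN→XEL→WYN→LMN: 1.189 × 2.207 × 0.3349 = 0.87882
Maximum is FYR→LMN→WYN→FYR at 0.9821; no arbitrage — every cycle loses value.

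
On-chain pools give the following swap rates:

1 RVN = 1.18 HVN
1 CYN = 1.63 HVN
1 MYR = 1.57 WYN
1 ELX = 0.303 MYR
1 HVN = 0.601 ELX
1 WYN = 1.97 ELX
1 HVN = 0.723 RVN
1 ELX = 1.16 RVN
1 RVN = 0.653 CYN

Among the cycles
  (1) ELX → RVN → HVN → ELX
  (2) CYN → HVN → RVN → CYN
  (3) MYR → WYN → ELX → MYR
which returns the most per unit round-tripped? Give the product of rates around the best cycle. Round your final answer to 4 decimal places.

0.9371

(1) 1.16 × 1.18 × 0.601 = 0.82265
(2) 1.63 × 0.723 × 0.653 = 0.76955
(3) 1.57 × 1.97 × 0.303 = 0.93715
Highest is cycle (3) at 0.9371 (≤1, no arbitrage).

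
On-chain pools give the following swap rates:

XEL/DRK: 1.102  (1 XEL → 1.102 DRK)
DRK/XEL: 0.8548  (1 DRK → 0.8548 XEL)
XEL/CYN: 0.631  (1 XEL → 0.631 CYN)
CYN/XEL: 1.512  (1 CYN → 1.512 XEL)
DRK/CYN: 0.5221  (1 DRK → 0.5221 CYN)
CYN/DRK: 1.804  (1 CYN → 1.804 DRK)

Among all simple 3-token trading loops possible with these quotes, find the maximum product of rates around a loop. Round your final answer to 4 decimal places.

0.9730

XEL→CYN→DRK→XEL: 0.631 × 1.804 × 0.8548 = 0.97304
XEL→DRK→CYN→XEL: 1.102 × 0.5221 × 1.512 = 0.86994
Maximum is XEL→CYN→DRK→XEL at 0.9730; no arbitrage — every cycle loses value.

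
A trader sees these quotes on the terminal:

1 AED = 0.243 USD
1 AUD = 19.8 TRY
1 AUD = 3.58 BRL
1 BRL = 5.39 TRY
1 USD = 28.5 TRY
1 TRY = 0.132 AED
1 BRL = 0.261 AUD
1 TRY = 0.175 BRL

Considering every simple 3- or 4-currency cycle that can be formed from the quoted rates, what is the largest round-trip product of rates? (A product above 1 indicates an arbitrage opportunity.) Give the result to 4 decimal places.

0.9142

USD→TRY→AED→USD: 28.5 × 0.132 × 0.243 = 0.91417
BRL→AUD→TRY→BRL: 0.261 × 19.8 × 0.175 = 0.90437
Maximum is USD→TRY→AED→USD at 0.9142; no arbitrage — every cycle loses value.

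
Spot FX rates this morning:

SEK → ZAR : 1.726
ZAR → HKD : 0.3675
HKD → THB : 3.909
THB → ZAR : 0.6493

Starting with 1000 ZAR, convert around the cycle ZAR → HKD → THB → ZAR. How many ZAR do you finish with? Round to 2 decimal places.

932.76

1000 ZAR × 0.3675 = 367.5 HKD
367.5 HKD × 3.909 = 1436.5575 THB
1436.5575 THB × 0.6493 = 932.75678475 ZAR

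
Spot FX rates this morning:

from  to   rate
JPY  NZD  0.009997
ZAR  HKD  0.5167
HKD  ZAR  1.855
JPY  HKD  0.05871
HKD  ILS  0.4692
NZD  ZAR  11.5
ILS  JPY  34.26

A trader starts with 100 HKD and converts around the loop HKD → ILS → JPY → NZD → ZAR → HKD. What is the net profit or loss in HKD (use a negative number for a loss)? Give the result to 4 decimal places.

-4.5114

100 HKD × 0.4692 = 46.92 ILS
46.92 ILS × 34.26 = 1607.4792 JPY
1607.4792 JPY × 0.009997 = 16.0699695624 NZD
16.0699695624 NZD × 11.5 = 184.8046499676 ZAR
184.8046499676 ZAR × 0.5167 = 95.48856263825892 HKD
Net change: 95.48856263825892 − 100 = -4.51143736174108 HKD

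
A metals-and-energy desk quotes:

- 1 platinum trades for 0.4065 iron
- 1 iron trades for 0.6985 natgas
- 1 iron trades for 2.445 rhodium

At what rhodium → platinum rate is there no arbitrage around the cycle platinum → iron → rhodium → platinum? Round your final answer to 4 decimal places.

Known legs of the cycle: 0.4065 × 2.445 = 0.9938925
For no arbitrage the full-cycle product must be 1, so the missing rate is 1 / 0.9938925 ≈ 1.006145.

1.0061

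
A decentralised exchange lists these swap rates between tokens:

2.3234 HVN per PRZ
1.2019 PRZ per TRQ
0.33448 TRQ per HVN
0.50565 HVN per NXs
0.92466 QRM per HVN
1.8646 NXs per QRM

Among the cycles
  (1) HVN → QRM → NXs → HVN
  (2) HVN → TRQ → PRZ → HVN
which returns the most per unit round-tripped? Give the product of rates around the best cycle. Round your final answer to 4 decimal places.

(1) 0.92466 × 1.8646 × 0.50565 = 0.87180
(2) 0.33448 × 1.2019 × 2.3234 = 0.93403
Highest is cycle (2) at 0.9340 (≤1, no arbitrage).

0.9340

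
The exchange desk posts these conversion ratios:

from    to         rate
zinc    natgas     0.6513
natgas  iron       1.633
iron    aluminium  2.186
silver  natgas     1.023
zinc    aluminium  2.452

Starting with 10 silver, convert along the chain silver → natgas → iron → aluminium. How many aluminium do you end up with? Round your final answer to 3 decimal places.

10 silver × 1.023 = 10.23 natgas
10.23 natgas × 1.633 = 16.70559 iron
16.70559 iron × 2.186 = 36.51841974 aluminium

36.518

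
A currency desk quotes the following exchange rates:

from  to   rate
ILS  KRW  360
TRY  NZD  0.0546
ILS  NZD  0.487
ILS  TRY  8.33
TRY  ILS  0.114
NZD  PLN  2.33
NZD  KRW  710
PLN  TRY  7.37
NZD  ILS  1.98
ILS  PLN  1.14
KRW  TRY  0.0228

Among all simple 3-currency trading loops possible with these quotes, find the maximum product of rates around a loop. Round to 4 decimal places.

TRY→ILS→PLN→TRY: 0.114 × 1.14 × 7.37 = 0.95781
TRY→NZD→PLN→TRY: 0.0546 × 2.33 × 7.37 = 0.93760
TRY→ILS→KRW→TRY: 0.114 × 360 × 0.0228 = 0.93571
TRY→NZD→ILS→TRY: 0.0546 × 1.98 × 8.33 = 0.90054
TRY→NZD→KRW→TRY: 0.0546 × 710 × 0.0228 = 0.88386
Maximum is TRY→ILS→PLN→TRY at 0.9578; no arbitrage — every cycle loses value.

0.9578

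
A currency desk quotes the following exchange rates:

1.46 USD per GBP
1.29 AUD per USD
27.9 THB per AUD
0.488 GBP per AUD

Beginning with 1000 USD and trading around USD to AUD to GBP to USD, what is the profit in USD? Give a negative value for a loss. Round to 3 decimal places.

-80.901

1000 USD × 1.29 = 1290 AUD
1290 AUD × 0.488 = 629.52 GBP
629.52 GBP × 1.46 = 919.0992 USD
Net change: 919.0992 − 1000 = -80.9008 USD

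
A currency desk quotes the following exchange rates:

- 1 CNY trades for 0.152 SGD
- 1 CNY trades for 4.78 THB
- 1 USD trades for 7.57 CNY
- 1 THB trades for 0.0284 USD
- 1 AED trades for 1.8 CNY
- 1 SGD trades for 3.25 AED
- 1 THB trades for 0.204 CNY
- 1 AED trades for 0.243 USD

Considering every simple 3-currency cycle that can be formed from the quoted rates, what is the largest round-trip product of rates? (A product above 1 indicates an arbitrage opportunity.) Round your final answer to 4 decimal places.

USD→CNY→THB→USD: 7.57 × 4.78 × 0.0284 = 1.02764
AED→CNY→SGD→AED: 1.8 × 0.152 × 3.25 = 0.88920
Maximum is USD→CNY→THB→USD at 1.0276; arbitrage exists.

1.0276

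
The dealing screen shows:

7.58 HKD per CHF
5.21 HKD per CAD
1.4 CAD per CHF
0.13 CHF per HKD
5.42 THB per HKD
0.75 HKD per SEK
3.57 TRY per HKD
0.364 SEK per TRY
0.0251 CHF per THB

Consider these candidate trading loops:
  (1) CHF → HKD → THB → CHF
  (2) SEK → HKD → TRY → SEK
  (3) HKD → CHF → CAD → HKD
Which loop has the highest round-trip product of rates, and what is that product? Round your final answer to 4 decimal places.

(1) 7.58 × 5.42 × 0.0251 = 1.03120
(2) 0.75 × 3.57 × 0.364 = 0.97461
(3) 0.13 × 1.4 × 5.21 = 0.94822
Highest is cycle (1) at 1.0312 (>1, arbitrage).

1.0312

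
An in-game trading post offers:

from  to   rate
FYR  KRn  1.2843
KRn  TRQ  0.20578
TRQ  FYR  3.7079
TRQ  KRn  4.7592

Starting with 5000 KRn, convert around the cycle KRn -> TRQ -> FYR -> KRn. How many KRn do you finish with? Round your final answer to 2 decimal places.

5000 KRn × 0.20578 = 1028.9 TRQ
1028.9 TRQ × 3.7079 = 3815.05831 FYR
3815.05831 FYR × 1.2843 = 4899.679387533 KRn

4899.68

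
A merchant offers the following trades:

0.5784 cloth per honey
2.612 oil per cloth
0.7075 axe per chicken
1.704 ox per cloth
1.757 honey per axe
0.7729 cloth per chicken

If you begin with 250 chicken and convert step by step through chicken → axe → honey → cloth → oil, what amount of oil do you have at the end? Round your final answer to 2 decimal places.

469.50

250 chicken × 0.7075 = 176.875 axe
176.875 axe × 1.757 = 310.769375 honey
310.769375 honey × 0.5784 = 179.7490065 cloth
179.7490065 cloth × 2.612 = 469.504404978 oil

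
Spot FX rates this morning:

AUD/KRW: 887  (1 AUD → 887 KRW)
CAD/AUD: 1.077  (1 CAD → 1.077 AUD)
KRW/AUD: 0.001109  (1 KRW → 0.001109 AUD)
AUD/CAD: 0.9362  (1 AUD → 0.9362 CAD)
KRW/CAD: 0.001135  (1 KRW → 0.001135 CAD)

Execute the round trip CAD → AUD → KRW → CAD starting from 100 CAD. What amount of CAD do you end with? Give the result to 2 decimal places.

108.43

100 CAD × 1.077 = 107.7 AUD
107.7 AUD × 887 = 95529.9 KRW
95529.9 KRW × 0.001135 = 108.4264365 CAD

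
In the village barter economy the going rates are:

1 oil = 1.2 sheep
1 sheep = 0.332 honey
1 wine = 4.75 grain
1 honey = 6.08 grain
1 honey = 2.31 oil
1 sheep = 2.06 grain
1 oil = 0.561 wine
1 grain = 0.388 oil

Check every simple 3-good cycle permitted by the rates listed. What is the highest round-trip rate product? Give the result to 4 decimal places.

1.0339

oil→wine→grain→oil: 0.561 × 4.75 × 0.388 = 1.03392
oil→sheep→grain→oil: 1.2 × 2.06 × 0.388 = 0.95914
oil→sheep→honey→oil: 1.2 × 0.332 × 2.31 = 0.92030
Maximum is oil→wine→grain→oil at 1.0339; arbitrage exists.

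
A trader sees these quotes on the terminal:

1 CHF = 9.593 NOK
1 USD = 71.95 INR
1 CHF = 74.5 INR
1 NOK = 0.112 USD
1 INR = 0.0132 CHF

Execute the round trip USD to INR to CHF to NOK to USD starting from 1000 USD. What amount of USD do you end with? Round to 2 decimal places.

1020.42

1000 USD × 71.95 = 71950 INR
71950 INR × 0.0132 = 949.74 CHF
949.74 CHF × 9.593 = 9110.85582 NOK
9110.85582 NOK × 0.112 = 1020.41585184 USD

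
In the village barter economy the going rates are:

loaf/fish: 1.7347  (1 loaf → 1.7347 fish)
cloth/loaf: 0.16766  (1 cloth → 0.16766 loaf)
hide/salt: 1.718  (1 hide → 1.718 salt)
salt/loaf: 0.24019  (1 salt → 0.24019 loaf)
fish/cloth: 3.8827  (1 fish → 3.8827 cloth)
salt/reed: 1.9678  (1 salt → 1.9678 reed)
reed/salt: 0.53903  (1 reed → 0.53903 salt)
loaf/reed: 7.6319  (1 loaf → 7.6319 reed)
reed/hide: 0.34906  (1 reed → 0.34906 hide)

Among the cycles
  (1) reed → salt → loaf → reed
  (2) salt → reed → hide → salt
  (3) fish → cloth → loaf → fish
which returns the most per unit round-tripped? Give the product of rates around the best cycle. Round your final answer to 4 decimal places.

1.1801

(1) 0.53903 × 0.24019 × 7.6319 = 0.98810
(2) 1.9678 × 0.34906 × 1.718 = 1.18006
(3) 3.8827 × 0.16766 × 1.7347 = 1.12924
Highest is cycle (2) at 1.1801 (>1, arbitrage).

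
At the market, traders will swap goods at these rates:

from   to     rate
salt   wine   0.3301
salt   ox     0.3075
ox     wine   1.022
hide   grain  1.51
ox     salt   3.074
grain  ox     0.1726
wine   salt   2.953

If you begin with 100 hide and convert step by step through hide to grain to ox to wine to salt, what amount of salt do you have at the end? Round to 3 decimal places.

100 hide × 1.51 = 151 grain
151 grain × 0.1726 = 26.0626 ox
26.0626 ox × 1.022 = 26.6359772 wine
26.6359772 wine × 2.953 = 78.6560406716 salt

78.656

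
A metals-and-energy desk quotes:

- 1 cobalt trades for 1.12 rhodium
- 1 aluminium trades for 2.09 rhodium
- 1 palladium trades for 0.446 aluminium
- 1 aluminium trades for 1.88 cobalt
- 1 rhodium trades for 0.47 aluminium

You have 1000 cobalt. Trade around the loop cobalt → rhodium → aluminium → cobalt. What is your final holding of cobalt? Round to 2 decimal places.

989.63

1000 cobalt × 1.12 = 1120 rhodium
1120 rhodium × 0.47 = 526.4 aluminium
526.4 aluminium × 1.88 = 989.632 cobalt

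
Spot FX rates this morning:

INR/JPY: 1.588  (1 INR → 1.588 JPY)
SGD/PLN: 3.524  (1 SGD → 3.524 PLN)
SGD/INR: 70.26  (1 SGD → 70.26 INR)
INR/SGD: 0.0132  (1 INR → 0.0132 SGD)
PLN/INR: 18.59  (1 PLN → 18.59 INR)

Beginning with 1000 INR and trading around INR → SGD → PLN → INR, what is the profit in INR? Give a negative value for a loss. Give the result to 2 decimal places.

1000 INR × 0.0132 = 13.2 SGD
13.2 SGD × 3.524 = 46.5168 PLN
46.5168 PLN × 18.59 = 864.747312 INR
Net change: 864.747312 − 1000 = -135.252688 INR

-135.25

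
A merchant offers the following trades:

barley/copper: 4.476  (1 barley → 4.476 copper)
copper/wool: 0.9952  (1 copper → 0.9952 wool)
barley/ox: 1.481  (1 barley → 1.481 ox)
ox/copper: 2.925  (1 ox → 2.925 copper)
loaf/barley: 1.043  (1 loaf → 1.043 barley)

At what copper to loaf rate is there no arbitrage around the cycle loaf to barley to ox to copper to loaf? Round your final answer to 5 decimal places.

0.22133

Known legs of the cycle: 1.043 × 1.481 × 2.925 = 4.518197775
For no arbitrage the full-cycle product must be 1, so the missing rate is 1 / 4.518197775 ≈ 0.2213272.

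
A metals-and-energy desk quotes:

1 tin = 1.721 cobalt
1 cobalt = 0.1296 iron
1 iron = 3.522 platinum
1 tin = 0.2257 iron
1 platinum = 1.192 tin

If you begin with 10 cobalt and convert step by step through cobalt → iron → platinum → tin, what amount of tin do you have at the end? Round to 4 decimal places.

10 cobalt × 0.1296 = 1.296 iron
1.296 iron × 3.522 = 4.564512 platinum
4.564512 platinum × 1.192 = 5.440898304 tin

5.4409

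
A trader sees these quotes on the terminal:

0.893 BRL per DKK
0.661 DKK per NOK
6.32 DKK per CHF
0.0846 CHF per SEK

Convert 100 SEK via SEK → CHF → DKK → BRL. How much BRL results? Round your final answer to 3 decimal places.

47.746

100 SEK × 0.0846 = 8.46 CHF
8.46 CHF × 6.32 = 53.4672 DKK
53.4672 DKK × 0.893 = 47.7462096 BRL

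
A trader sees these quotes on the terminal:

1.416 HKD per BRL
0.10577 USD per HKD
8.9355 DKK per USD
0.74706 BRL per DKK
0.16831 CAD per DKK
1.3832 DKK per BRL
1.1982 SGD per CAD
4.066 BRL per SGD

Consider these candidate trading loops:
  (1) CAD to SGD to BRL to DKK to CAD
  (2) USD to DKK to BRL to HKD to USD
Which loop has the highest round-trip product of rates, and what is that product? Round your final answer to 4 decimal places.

(1) 1.1982 × 4.066 × 1.3832 × 0.16831 = 1.13421
(2) 8.9355 × 0.74706 × 1.416 × 0.10577 = 0.99977
Highest is cycle (1) at 1.1342 (>1, arbitrage).

1.1342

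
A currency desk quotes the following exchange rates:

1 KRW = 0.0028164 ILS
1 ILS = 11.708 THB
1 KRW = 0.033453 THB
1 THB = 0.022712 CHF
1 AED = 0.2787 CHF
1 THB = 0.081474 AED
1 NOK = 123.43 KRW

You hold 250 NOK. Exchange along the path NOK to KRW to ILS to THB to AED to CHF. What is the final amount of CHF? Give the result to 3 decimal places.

250 NOK × 123.43 = 30857.5 KRW
30857.5 KRW × 0.0028164 = 86.907063 ILS
86.907063 ILS × 11.708 = 1017.507893604 THB
1017.507893604 THB × 0.081474 = 82.900438123492296 AED
82.900438123492296 AED × 0.2787 = 23.1043521050173028952 CHF

23.104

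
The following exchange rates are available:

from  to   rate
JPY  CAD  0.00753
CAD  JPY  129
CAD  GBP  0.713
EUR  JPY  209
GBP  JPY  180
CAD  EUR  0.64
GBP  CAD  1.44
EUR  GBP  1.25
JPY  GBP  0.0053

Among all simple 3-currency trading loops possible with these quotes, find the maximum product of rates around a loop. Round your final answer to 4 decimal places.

CAD→EUR→GBP→CAD: 0.64 × 1.25 × 1.44 = 1.15200
CAD→EUR→JPY→CAD: 0.64 × 209 × 0.00753 = 1.00721
CAD→JPY→GBP→CAD: 129 × 0.0053 × 1.44 = 0.98453
CAD→GBP→JPY→CAD: 0.713 × 180 × 0.00753 = 0.96640
Maximum is CAD→EUR→GBP→CAD at 1.1520; arbitrage exists.

1.1520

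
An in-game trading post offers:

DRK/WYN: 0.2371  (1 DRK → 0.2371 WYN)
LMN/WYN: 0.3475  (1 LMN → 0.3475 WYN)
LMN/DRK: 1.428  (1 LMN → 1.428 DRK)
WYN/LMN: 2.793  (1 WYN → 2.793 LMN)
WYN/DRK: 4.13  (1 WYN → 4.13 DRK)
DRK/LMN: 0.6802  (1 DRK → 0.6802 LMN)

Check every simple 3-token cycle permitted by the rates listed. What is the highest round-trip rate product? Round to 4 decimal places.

DRK→LMN→WYN→DRK: 0.6802 × 0.3475 × 4.13 = 0.97621
DRK→WYN→LMN→DRK: 0.2371 × 2.793 × 1.428 = 0.94565
Maximum is DRK→LMN→WYN→DRK at 0.9762; no arbitrage — every cycle loses value.

0.9762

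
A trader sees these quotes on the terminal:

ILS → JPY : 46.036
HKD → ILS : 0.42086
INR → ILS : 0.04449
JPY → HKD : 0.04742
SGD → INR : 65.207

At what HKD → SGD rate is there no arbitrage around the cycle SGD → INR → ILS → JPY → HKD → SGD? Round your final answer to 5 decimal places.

0.15790

Known legs of the cycle: 65.207 × 0.04449 × 46.036 × 0.04742 = 6.3330914124217416
For no arbitrage the full-cycle product must be 1, so the missing rate is 1 / 6.3330914124217416 ≈ 0.1579008.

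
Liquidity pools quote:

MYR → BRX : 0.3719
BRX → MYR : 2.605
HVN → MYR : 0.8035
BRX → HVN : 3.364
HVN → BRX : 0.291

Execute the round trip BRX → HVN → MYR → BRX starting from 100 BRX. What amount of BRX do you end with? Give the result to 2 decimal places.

100.52

100 BRX × 3.364 = 336.4 HVN
336.4 HVN × 0.8035 = 270.2974 MYR
270.2974 MYR × 0.3719 = 100.52360306 BRX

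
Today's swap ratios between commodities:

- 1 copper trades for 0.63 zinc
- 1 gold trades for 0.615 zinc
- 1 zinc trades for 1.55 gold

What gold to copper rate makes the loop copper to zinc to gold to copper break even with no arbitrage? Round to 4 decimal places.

1.0241

Known legs of the cycle: 0.63 × 1.55 = 0.9765
For no arbitrage the full-cycle product must be 1, so the missing rate is 1 / 0.9765 ≈ 1.024066.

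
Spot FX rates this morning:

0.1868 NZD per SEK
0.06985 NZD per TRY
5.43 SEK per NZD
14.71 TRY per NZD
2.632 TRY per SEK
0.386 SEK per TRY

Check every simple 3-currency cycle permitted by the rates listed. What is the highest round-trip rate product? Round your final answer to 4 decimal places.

1.0607

SEK→NZD→TRY→SEK: 0.1868 × 14.71 × 0.386 = 1.06066
SEK→TRY→NZD→SEK: 2.632 × 0.06985 × 5.43 = 0.99828
Maximum is SEK→NZD→TRY→SEK at 1.0607; arbitrage exists.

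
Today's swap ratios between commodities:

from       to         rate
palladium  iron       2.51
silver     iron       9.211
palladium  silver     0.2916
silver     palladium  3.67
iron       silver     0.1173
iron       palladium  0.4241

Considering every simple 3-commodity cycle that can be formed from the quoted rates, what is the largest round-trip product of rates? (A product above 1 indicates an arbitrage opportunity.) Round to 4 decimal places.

palladium→silver→iron→palladium: 0.2916 × 9.211 × 0.4241 = 1.13910
palladium→iron→silver→palladium: 2.51 × 0.1173 × 3.67 = 1.08053
Maximum is palladium→silver→iron→palladium at 1.1391; arbitrage exists.

1.1391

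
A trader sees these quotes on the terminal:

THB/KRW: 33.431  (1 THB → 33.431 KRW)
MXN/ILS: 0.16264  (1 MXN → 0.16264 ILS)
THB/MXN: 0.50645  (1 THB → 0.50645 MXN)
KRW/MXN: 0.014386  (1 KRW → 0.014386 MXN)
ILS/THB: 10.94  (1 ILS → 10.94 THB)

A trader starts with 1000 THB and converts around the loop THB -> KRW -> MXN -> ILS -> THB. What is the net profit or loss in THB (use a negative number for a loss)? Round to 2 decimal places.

-144.28

1000 THB × 33.431 = 33431 KRW
33431 KRW × 0.014386 = 480.938366 MXN
480.938366 MXN × 0.16264 = 78.21981584624 ILS
78.21981584624 ILS × 10.94 = 855.7247853578656 THB
Net change: 855.7247853578656 − 1000 = -144.2752146421344 THB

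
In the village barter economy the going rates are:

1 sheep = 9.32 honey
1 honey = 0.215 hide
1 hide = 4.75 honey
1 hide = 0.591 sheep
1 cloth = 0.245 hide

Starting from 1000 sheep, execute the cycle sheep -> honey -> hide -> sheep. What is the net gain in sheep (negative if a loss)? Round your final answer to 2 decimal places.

184.25

1000 sheep × 9.32 = 9320 honey
9320 honey × 0.215 = 2003.8 hide
2003.8 hide × 0.591 = 1184.2458 sheep
Net change: 1184.2458 − 1000 = 184.2458 sheep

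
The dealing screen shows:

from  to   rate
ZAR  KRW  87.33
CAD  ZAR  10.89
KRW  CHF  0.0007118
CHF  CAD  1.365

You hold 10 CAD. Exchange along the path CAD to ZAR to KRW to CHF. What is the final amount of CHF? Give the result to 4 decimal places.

6.7694

10 CAD × 10.89 = 108.9 ZAR
108.9 ZAR × 87.33 = 9510.237 KRW
9510.237 KRW × 0.0007118 = 6.7693866966 CHF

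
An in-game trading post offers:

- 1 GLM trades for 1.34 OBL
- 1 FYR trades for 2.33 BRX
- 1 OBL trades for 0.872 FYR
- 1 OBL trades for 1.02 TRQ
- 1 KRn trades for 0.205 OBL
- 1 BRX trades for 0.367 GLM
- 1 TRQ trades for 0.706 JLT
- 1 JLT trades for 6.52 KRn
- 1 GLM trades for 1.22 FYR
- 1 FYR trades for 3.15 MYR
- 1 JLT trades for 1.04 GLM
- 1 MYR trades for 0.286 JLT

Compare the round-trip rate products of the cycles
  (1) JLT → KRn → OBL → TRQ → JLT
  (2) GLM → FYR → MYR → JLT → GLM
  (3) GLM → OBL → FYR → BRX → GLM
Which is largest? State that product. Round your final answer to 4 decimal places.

1.1431

(1) 6.52 × 0.205 × 1.02 × 0.706 = 0.96251
(2) 1.22 × 3.15 × 0.286 × 1.04 = 1.14306
(3) 1.34 × 0.872 × 2.33 × 0.367 = 0.99918
Highest is cycle (2) at 1.1431 (>1, arbitrage).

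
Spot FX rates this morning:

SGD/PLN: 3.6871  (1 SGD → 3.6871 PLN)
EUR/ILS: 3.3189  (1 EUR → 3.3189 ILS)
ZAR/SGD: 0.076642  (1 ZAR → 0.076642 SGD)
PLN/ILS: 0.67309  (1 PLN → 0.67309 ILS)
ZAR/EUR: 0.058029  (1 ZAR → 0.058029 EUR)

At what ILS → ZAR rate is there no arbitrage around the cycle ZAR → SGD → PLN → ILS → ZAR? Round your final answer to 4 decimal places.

5.2574

Known legs of the cycle: 0.076642 × 3.6871 × 0.67309 = 0.190206294153238
For no arbitrage the full-cycle product must be 1, so the missing rate is 1 / 0.190206294153238 ≈ 5.257450.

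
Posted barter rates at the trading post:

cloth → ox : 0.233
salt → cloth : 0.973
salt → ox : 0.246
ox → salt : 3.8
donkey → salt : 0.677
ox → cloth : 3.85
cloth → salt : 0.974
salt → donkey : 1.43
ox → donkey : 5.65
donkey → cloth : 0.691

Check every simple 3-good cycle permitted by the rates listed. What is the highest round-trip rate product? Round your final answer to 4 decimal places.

0.9624

salt→donkey→cloth→salt: 1.43 × 0.691 × 0.974 = 0.96244
salt→ox→donkey→salt: 0.246 × 5.65 × 0.677 = 0.94096
salt→ox→cloth→salt: 0.246 × 3.85 × 0.974 = 0.92248
ox→donkey→cloth→ox: 5.65 × 0.691 × 0.233 = 0.90967
salt→cloth→ox→salt: 0.973 × 0.233 × 3.8 = 0.86149
Maximum is salt→donkey→cloth→salt at 0.9624; no arbitrage — every cycle loses value.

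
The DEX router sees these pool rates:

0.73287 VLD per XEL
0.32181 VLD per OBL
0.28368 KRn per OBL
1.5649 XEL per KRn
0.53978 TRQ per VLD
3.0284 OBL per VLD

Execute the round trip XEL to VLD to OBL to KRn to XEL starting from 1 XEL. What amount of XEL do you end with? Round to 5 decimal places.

1 XEL × 0.73287 = 0.73287 VLD
0.73287 VLD × 3.0284 = 2.219423508 OBL
2.219423508 OBL × 0.28368 = 0.62960606074944 KRn
0.62960606074944 KRn × 1.5649 = 0.985270524466798656 XEL

0.98527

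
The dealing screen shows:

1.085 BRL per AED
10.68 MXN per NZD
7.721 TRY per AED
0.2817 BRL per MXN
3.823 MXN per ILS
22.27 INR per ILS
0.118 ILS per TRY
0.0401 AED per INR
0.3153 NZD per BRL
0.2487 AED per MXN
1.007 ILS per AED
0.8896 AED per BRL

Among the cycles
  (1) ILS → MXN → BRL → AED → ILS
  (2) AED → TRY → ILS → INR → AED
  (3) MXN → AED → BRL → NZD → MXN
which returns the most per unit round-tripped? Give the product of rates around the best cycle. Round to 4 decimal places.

(1) 3.823 × 0.2817 × 0.8896 × 1.007 = 0.96475
(2) 7.721 × 0.118 × 22.27 × 0.0401 = 0.81362
(3) 0.2487 × 1.085 × 0.3153 × 10.68 = 0.90866
Highest is cycle (1) at 0.9648 (≤1, no arbitrage).

0.9648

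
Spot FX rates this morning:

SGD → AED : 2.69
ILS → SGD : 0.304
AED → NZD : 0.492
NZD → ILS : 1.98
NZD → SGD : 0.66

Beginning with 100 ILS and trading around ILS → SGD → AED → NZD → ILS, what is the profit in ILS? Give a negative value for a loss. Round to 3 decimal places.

100 ILS × 0.304 = 30.4 SGD
30.4 SGD × 2.69 = 81.776 AED
81.776 AED × 0.492 = 40.233792 NZD
40.233792 NZD × 1.98 = 79.66290816 ILS
Net change: 79.66290816 − 100 = -20.33709184 ILS

-20.337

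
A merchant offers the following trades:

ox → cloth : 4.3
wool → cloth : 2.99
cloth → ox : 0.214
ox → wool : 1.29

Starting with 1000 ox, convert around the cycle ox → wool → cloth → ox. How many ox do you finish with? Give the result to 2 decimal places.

825.42

1000 ox × 1.29 = 1290 wool
1290 wool × 2.99 = 3857.1 cloth
3857.1 cloth × 0.214 = 825.4194 ox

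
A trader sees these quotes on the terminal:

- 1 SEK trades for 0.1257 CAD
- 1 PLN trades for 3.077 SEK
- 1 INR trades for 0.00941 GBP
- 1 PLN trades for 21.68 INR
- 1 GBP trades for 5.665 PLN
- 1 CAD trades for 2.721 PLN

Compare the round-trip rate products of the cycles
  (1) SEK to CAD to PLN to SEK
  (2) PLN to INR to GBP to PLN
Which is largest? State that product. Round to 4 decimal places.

(1) 0.1257 × 2.721 × 3.077 = 1.05243
(2) 21.68 × 0.00941 × 5.665 = 1.15571
Highest is cycle (2) at 1.1557 (>1, arbitrage).

1.1557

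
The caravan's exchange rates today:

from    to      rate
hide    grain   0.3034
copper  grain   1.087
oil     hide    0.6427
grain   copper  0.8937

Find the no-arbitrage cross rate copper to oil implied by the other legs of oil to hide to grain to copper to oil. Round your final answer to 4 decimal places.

Known legs of the cycle: 0.6427 × 0.3034 × 0.8937 = 0.174267192366
For no arbitrage the full-cycle product must be 1, so the missing rate is 1 / 0.174267192366 ≈ 5.738315.

5.7383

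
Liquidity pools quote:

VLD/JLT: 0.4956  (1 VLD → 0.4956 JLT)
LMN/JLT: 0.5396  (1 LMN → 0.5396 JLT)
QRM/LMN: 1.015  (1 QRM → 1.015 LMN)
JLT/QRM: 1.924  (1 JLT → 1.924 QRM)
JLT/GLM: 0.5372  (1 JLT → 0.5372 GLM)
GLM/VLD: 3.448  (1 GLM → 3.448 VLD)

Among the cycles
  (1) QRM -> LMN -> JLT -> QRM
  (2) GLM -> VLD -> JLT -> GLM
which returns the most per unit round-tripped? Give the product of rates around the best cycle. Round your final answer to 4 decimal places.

(1) 1.015 × 0.5396 × 1.924 = 1.05376
(2) 3.448 × 0.4956 × 0.5372 = 0.91798
Highest is cycle (1) at 1.0538 (>1, arbitrage).

1.0538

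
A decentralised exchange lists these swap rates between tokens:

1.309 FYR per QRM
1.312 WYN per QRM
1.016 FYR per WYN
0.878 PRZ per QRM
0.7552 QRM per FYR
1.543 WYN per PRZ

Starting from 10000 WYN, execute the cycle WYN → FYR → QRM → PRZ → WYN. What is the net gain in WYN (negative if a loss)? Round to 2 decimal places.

394.80

10000 WYN × 1.016 = 10160 FYR
10160 FYR × 0.7552 = 7672.832 QRM
7672.832 QRM × 0.878 = 6736.746496 PRZ
6736.746496 PRZ × 1.543 = 10394.799843328 WYN
Net change: 10394.799843328 − 10000 = 394.799843328 WYN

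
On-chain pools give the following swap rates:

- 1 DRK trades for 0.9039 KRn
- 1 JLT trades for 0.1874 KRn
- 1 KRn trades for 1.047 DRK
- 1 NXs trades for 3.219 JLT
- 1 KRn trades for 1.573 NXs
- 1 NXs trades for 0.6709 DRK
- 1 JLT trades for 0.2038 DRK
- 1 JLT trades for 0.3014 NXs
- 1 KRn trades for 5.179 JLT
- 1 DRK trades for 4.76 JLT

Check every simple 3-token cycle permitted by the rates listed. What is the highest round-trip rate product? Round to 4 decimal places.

0.9625

NXs→DRK→JLT→NXs: 0.6709 × 4.76 × 0.3014 = 0.96252
DRK→KRn→JLT→DRK: 0.9039 × 5.179 × 0.2038 = 0.95405
NXs→DRK→KRn→NXs: 0.6709 × 0.9039 × 1.573 = 0.95391
NXs→JLT→KRn→NXs: 3.219 × 0.1874 × 1.573 = 0.94890
DRK→JLT→KRn→DRK: 4.76 × 0.1874 × 1.047 = 0.93395
Maximum is NXs→DRK→JLT→NXs at 0.9625; no arbitrage — every cycle loses value.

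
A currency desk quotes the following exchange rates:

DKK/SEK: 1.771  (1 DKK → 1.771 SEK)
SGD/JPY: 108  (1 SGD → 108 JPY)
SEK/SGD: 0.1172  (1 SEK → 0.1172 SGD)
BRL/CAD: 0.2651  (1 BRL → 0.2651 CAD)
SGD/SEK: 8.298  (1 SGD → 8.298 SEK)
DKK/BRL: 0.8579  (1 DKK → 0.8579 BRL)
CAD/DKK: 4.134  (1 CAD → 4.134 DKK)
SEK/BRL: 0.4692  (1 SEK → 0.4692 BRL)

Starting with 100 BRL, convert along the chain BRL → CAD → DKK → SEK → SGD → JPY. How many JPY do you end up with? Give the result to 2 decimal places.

2456.69

100 BRL × 0.2651 = 26.51 CAD
26.51 CAD × 4.134 = 109.59234 DKK
109.59234 DKK × 1.771 = 194.08803414 SEK
194.08803414 SEK × 0.1172 = 22.747117601208 SGD
22.747117601208 SGD × 108 = 2456.688700930464 JPY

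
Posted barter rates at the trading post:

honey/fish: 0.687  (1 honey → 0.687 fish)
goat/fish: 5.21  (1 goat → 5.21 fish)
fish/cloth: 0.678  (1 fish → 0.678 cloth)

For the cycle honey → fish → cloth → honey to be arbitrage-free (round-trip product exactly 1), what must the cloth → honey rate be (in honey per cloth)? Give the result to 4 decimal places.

2.1469

Known legs of the cycle: 0.687 × 0.678 = 0.465786
For no arbitrage the full-cycle product must be 1, so the missing rate is 1 / 0.465786 ≈ 2.146909.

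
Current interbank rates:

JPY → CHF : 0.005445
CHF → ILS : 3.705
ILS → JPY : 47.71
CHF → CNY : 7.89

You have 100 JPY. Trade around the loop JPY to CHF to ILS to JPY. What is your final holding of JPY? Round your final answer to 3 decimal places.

96.249

100 JPY × 0.005445 = 0.5445 CHF
0.5445 CHF × 3.705 = 2.0173725 ILS
2.0173725 ILS × 47.71 = 96.248841975 JPY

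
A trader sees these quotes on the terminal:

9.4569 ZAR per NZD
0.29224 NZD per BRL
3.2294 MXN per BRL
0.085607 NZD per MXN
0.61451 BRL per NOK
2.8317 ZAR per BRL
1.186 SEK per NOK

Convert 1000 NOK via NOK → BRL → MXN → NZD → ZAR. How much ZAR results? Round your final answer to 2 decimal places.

1606.60

1000 NOK × 0.61451 = 614.51 BRL
614.51 BRL × 3.2294 = 1984.498594 MXN
1984.498594 MXN × 0.085607 = 169.886971136558 NZD
169.886971136558 NZD × 9.4569 = 1606.6040973413153502 ZAR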